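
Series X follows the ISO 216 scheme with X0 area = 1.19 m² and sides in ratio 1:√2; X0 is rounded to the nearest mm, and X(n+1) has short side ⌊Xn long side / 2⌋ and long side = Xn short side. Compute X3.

324 × 458 mm

Let X0's short side be w mm. w · w√2 = 1.19 m² = 1,190,000 mm², so w ≈ 917.3 mm and w√2 ≈ 1297.3 mm → X0 = 917 × 1297 mm.
X1: ⌊1297/2⌋ × 917 = 648 × 917 mm
X2: ⌊917/2⌋ × 648 = 458 × 648 mm
X3: ⌊648/2⌋ × 458 = 324 × 458 mm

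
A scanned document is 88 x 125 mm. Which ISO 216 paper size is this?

B7 (88 × 125 mm)

Aspect ratio 125/88 ≈ 1.420 — close to the ISO √2 ≈ 1.414.
In the B-series (B0 = 1000 × 1414 mm): B7 = 88 × 125 mm.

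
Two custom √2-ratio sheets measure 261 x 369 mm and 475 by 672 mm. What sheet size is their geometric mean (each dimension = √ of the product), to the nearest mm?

352 × 498 mm

Short side: √(261 · 475) = √123975 ≈ 352.1 → 352 mm
Long side: √(369 · 672) = √247968 ≈ 498.0 → 498 mm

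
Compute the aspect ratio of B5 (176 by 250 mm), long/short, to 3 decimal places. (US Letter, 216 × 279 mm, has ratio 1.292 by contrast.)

250 / 176 = 1.420
ISO 216 targets √2 ≈ 1.414; the +0.006 deviation is from mm rounding.

1.420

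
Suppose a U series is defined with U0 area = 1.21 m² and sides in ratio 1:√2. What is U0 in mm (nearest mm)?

925 × 1308 mm

Let the short side be w mm. Then w · w√2 = 1.21 m² = 1,210,000 mm².
w² = 1,210,000/√2, so w ≈ 925.0 mm; long side = w√2 ≈ 1308.1 mm.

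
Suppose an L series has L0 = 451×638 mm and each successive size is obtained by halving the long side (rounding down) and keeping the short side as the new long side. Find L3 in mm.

159 × 225 mm

L1: ⌊638/2⌋ × 451 = 319 × 451 mm
L2: ⌊451/2⌋ × 319 = 225 × 319 mm
L3: ⌊319/2⌋ × 225 = 159 × 225 mm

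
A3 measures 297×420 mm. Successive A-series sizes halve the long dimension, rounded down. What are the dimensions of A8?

52 × 74 mm

A4: ⌊420/2⌋ × 297 = 210 × 297 mm
A5: ⌊297/2⌋ × 210 = 148 × 210 mm
A6: ⌊210/2⌋ × 148 = 105 × 148 mm
A7: ⌊148/2⌋ × 105 = 74 × 105 mm
A8: ⌊105/2⌋ × 74 = 52 × 74 mm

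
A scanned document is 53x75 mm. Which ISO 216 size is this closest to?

A8 (52 × 74 mm)

Aspect ratio 75/53 ≈ 1.415 — close to the ISO √2 ≈ 1.414.
In the A-series (A0 area = 1 m²): A8 = 52 × 74 mm.
Off by 2 mm total — nearest standard size.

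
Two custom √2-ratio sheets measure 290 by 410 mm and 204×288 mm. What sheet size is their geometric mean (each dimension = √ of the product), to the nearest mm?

Short side: √(290 · 204) = √59160 ≈ 243.2 → 243 mm
Long side: √(410 · 288) = √118080 ≈ 343.6 → 344 mm

243 × 344 mm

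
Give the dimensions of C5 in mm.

162 × 229 mm

C0 = 917 × 1297 mm (C0 is the geometric mean of A0 and B0, aspect 1:√2).
C1: ⌊1297/2⌋ × 917 = 648 × 917 mm
C2: ⌊917/2⌋ × 648 = 458 × 648 mm
C3: ⌊648/2⌋ × 458 = 324 × 458 mm
C4: ⌊458/2⌋ × 324 = 229 × 324 mm
C5: ⌊324/2⌋ × 229 = 162 × 229 mm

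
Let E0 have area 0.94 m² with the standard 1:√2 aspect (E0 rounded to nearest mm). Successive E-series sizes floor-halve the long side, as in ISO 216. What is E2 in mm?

407 × 576 mm

Let E0's short side be w mm. w · w√2 = 0.94 m² = 940,000 mm², so w ≈ 815.3 mm and w√2 ≈ 1153.0 mm → E0 = 815 × 1153 mm.
E1: ⌊1153/2⌋ × 815 = 576 × 815 mm
E2: ⌊815/2⌋ × 576 = 407 × 576 mm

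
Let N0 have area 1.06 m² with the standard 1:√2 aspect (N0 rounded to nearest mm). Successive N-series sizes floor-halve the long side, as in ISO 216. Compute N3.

306 × 433 mm

Let N0's short side be w mm. w · w√2 = 1.06 m² = 1,060,000 mm², so w ≈ 865.8 mm and w√2 ≈ 1224.4 mm → N0 = 866 × 1224 mm.
N1: ⌊1224/2⌋ × 866 = 612 × 866 mm
N2: ⌊866/2⌋ × 612 = 433 × 612 mm
N3: ⌊612/2⌋ × 433 = 306 × 433 mm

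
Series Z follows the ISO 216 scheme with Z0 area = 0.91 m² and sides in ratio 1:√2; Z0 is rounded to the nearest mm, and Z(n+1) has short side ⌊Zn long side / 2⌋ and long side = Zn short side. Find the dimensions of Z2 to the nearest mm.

401 × 567 mm

Let Z0's short side be w mm. w · w√2 = 0.91 m² = 910,000 mm², so w ≈ 802.2 mm and w√2 ≈ 1134.4 mm → Z0 = 802 × 1134 mm.
Z1: ⌊1134/2⌋ × 802 = 567 × 802 mm
Z2: ⌊802/2⌋ × 567 = 401 × 567 mm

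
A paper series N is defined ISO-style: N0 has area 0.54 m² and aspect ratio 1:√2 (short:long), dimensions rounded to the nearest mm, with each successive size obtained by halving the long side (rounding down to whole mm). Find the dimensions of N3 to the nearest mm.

218 × 309 mm

Let N0's short side be w mm. w · w√2 = 0.54 m² = 540,000 mm², so w ≈ 617.9 mm and w√2 ≈ 873.9 mm → N0 = 618 × 874 mm.
N1: ⌊874/2⌋ × 618 = 437 × 618 mm
N2: ⌊618/2⌋ × 437 = 309 × 437 mm
N3: ⌊437/2⌋ × 309 = 218 × 309 mm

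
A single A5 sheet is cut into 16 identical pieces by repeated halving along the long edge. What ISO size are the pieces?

A9

16 = 2^4, so 4 halving steps.
A5 → A6 → … → A9 after 4 steps.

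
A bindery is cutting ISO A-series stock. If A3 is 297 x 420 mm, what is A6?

105 × 148 mm

A4: ⌊420/2⌋ × 297 = 210 × 297 mm
A5: ⌊297/2⌋ × 210 = 148 × 210 mm
A6: ⌊210/2⌋ × 148 = 105 × 148 mm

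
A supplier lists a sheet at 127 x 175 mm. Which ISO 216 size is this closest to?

Aspect ratio 175/127 ≈ 1.378 (ISO target is √2 ≈ 1.414).
In the B-series (B0 = 1000 × 1414 mm): B6 = 125 × 176 mm.
Off by 3 mm total — nearest standard size.

B6 (125 × 176 mm)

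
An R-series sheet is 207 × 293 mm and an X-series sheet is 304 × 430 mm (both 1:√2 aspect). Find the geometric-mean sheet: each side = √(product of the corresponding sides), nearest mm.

Short side: √(207 · 304) = √62928 ≈ 250.9 → 251 mm
Long side: √(293 · 430) = √125990 ≈ 355.0 → 355 mm

251 × 355 mm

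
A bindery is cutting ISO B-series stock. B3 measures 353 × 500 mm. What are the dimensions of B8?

B4: ⌊500/2⌋ × 353 = 250 × 353 mm
B5: ⌊353/2⌋ × 250 = 176 × 250 mm
B6: ⌊250/2⌋ × 176 = 125 × 176 mm
B7: ⌊176/2⌋ × 125 = 88 × 125 mm
B8: ⌊125/2⌋ × 88 = 62 × 88 mm

62 × 88 mm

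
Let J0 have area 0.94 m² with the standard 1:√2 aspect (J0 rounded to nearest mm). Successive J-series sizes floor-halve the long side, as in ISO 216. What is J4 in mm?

203 × 288 mm

Let J0's short side be w mm. w · w√2 = 0.94 m² = 940,000 mm², so w ≈ 815.3 mm and w√2 ≈ 1153.0 mm → J0 = 815 × 1153 mm.
J1: ⌊1153/2⌋ × 815 = 576 × 815 mm
J2: ⌊815/2⌋ × 576 = 407 × 576 mm
J3: ⌊576/2⌋ × 407 = 288 × 407 mm
J4: ⌊407/2⌋ × 288 = 203 × 288 mm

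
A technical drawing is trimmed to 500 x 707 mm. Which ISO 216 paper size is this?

Aspect ratio 707/500 ≈ 1.414 — close to the ISO √2 ≈ 1.414.
In the B-series (B0 = 1000 × 1414 mm): B2 = 500 × 707 mm.

B2 (500 × 707 mm)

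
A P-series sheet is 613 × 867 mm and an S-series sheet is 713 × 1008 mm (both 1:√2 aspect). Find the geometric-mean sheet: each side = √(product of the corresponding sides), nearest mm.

Short side: √(613 · 713) = √437069 ≈ 661.1 → 661 mm
Long side: √(867 · 1008) = √873936 ≈ 934.8 → 935 mm

661 × 935 mm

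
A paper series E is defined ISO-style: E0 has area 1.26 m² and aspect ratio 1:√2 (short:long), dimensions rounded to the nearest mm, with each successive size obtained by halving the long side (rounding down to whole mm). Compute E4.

Let E0's short side be w mm. w · w√2 = 1.26 m² = 1,260,000 mm², so w ≈ 943.9 mm and w√2 ≈ 1334.9 mm → E0 = 944 × 1335 mm.
E1: ⌊1335/2⌋ × 944 = 667 × 944 mm
E2: ⌊944/2⌋ × 667 = 472 × 667 mm
E3: ⌊667/2⌋ × 472 = 333 × 472 mm
E4: ⌊472/2⌋ × 333 = 236 × 333 mm

236 × 333 mm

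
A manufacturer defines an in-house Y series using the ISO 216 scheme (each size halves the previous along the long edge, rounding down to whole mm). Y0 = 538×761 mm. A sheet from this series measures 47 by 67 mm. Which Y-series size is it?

Y7

Y0: 538 × 761 mm
Y1: 380 × 538 mm
Y2: 269 × 380 mm
Y3: 190 × 269 mm
Y4: 134 × 190 mm
Y5: 95 × 134 mm
Y6: 67 × 95 mm
Y7: 47 × 67 mm
Y8: 33 × 47 mm
→ matches Y7.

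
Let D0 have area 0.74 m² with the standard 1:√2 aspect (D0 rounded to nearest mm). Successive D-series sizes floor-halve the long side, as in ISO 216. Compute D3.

255 × 361 mm

Let D0's short side be w mm. w · w√2 = 0.74 m² = 740,000 mm², so w ≈ 723.4 mm and w√2 ≈ 1023.0 mm → D0 = 723 × 1023 mm.
D1: ⌊1023/2⌋ × 723 = 511 × 723 mm
D2: ⌊723/2⌋ × 511 = 361 × 511 mm
D3: ⌊511/2⌋ × 361 = 255 × 361 mm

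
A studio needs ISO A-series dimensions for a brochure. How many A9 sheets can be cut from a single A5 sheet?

Each ISO step halves the sheet: 1 × A5 → 2 × A6 → 4 × A7 → 8 × A8 → …
From A5 to A9 is 4 halving steps: 2^4 = 16.

16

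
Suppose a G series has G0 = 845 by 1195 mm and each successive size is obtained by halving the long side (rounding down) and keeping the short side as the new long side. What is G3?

298 × 422 mm

G1: ⌊1195/2⌋ × 845 = 597 × 845 mm
G2: ⌊845/2⌋ × 597 = 422 × 597 mm
G3: ⌊597/2⌋ × 422 = 298 × 422 mm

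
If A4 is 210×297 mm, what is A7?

74 × 105 mm

A5: ⌊297/2⌋ × 210 = 148 × 210 mm
A6: ⌊210/2⌋ × 148 = 105 × 148 mm
A7: ⌊148/2⌋ × 105 = 74 × 105 mm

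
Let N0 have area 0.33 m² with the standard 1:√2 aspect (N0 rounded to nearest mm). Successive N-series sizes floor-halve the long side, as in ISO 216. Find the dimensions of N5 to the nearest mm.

85 × 120 mm

Let N0's short side be w mm. w · w√2 = 0.33 m² = 330,000 mm², so w ≈ 483.1 mm and w√2 ≈ 683.1 mm → N0 = 483 × 683 mm.
N1: ⌊683/2⌋ × 483 = 341 × 483 mm
N2: ⌊483/2⌋ × 341 = 241 × 341 mm
N3: ⌊341/2⌋ × 241 = 170 × 241 mm
N4: ⌊241/2⌋ × 170 = 120 × 170 mm
N5: ⌊170/2⌋ × 120 = 85 × 120 mm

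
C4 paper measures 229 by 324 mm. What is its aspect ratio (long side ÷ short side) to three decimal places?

324 / 229 = 1.415
Matches √2 ≈ 1.414 — the ISO 216 defining ratio.

1.415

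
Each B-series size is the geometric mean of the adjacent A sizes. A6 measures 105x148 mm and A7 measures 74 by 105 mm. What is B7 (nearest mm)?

88 × 125 mm

Short side: √(105 · 74) = √7770 ≈ 88.1 → 88 mm
Long side: √(148 · 105) = √15540 ≈ 124.7 → 125 mm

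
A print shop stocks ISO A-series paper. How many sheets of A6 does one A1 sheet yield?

32

A1 = 594 × 841 mm; A6 = 105 × 148 mm.
Each halving step doubles the count; 5 steps from A1 to A6.
2^5 = 32.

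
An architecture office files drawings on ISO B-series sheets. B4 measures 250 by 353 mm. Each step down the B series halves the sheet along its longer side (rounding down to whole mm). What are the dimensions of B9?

B5: ⌊353/2⌋ × 250 = 176 × 250 mm
B6: ⌊250/2⌋ × 176 = 125 × 176 mm
B7: ⌊176/2⌋ × 125 = 88 × 125 mm
B8: ⌊125/2⌋ × 88 = 62 × 88 mm
B9: ⌊88/2⌋ × 62 = 44 × 62 mm

44 × 62 mm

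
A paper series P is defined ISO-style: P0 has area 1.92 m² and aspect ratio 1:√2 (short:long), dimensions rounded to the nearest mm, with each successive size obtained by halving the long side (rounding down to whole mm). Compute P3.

412 × 582 mm

Let P0's short side be w mm. w · w√2 = 1.92 m² = 1,920,000 mm², so w ≈ 1165.2 mm and w√2 ≈ 1647.8 mm → P0 = 1165 × 1648 mm.
P1: ⌊1648/2⌋ × 1165 = 824 × 1165 mm
P2: ⌊1165/2⌋ × 824 = 582 × 824 mm
P3: ⌊824/2⌋ × 582 = 412 × 582 mm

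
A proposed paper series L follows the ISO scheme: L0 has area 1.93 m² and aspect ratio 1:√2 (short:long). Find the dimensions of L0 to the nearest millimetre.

Let the short side be w mm. Then w · w√2 = 1.93 m² = 1,930,000 mm².
w² = 1,930,000/√2, so w ≈ 1168.2 mm; long side = w√2 ≈ 1652.1 mm.

1168 × 1652 mm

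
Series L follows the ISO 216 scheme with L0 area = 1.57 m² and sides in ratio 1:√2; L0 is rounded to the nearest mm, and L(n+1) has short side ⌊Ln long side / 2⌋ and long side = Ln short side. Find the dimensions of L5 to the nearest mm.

Let L0's short side be w mm. w · w√2 = 1.57 m² = 1,570,000 mm², so w ≈ 1053.6 mm and w√2 ≈ 1490.1 mm → L0 = 1054 × 1490 mm.
L1: ⌊1490/2⌋ × 1054 = 745 × 1054 mm
L2: ⌊1054/2⌋ × 745 = 527 × 745 mm
L3: ⌊745/2⌋ × 527 = 372 × 527 mm
L4: ⌊527/2⌋ × 372 = 263 × 372 mm
L5: ⌊372/2⌋ × 263 = 186 × 263 mm

186 × 263 mm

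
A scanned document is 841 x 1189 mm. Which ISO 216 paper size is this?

A0 (841 × 1189 mm)

Aspect ratio 1189/841 ≈ 1.414 — close to the ISO √2 ≈ 1.414.
In the A-series (A0 area = 1 m²): A0 = 841 × 1189 mm.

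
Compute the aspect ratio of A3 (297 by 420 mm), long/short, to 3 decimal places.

1.414

420 / 297 = 1.414
Matches √2 ≈ 1.414 — the ISO 216 defining ratio.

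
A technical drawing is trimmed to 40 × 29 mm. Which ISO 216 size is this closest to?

Aspect ratio 40/29 ≈ 1.379 (ISO target is √2 ≈ 1.414).
In the C-series (envelope sizes, between A and B): C10 = 28 × 40 mm.
Off by 1 mm total — nearest standard size.

C10 (28 × 40 mm)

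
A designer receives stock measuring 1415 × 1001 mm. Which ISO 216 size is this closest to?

B0 (1000 × 1414 mm)

Aspect ratio 1415/1001 ≈ 1.414 — close to the ISO √2 ≈ 1.414.
In the B-series (B0 = 1000 × 1414 mm): B0 = 1000 × 1414 mm.
Off by 2 mm total — nearest standard size.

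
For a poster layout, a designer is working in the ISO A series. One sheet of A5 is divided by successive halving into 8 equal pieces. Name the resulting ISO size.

8 = 2^3, so 3 halving steps.
A5 → A6 → … → A8 after 3 steps.

A8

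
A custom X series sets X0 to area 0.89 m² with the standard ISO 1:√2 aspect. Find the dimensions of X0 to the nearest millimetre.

Let the short side be w mm. Then w · w√2 = 0.89 m² = 890,000 mm².
w² = 890,000/√2, so w ≈ 793.3 mm; long side = w√2 ≈ 1121.9 mm.

793 × 1122 mm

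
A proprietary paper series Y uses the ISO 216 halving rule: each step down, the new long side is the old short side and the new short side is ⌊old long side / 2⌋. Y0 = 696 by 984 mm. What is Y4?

174 × 246 mm

Y1: ⌊984/2⌋ × 696 = 492 × 696 mm
Y2: ⌊696/2⌋ × 492 = 348 × 492 mm
Y3: ⌊492/2⌋ × 348 = 246 × 348 mm
Y4: ⌊348/2⌋ × 246 = 174 × 246 mm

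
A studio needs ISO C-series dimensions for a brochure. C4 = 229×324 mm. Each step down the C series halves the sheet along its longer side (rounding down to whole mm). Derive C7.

81 × 114 mm

C5: ⌊324/2⌋ × 229 = 162 × 229 mm
C6: ⌊229/2⌋ × 162 = 114 × 162 mm
C7: ⌊162/2⌋ × 114 = 81 × 114 mm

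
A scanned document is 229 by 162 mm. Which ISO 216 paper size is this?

C5 (162 × 229 mm)

Aspect ratio 229/162 ≈ 1.414 — close to the ISO √2 ≈ 1.414.
In the C-series (envelope sizes, between A and B): C5 = 162 × 229 mm.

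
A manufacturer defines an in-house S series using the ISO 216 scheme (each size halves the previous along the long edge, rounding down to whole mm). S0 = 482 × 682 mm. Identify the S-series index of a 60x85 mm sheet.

S6

S0: 482 × 682 mm
S1: 341 × 482 mm
S2: 241 × 341 mm
S3: 170 × 241 mm
S4: 120 × 170 mm
S5: 85 × 120 mm
S6: 60 × 85 mm
S7: 42 × 60 mm
→ matches S6.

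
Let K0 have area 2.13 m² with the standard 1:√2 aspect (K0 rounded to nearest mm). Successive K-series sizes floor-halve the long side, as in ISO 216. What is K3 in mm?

Let K0's short side be w mm. w · w√2 = 2.13 m² = 2,130,000 mm², so w ≈ 1227.2 mm and w√2 ≈ 1735.6 mm → K0 = 1227 × 1736 mm.
K1: ⌊1736/2⌋ × 1227 = 868 × 1227 mm
K2: ⌊1227/2⌋ × 868 = 613 × 868 mm
K3: ⌊868/2⌋ × 613 = 434 × 613 mm

434 × 613 mm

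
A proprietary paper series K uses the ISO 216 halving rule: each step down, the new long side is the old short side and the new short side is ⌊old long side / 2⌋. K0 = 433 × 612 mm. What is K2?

216 × 306 mm

K1: ⌊612/2⌋ × 433 = 306 × 433 mm
K2: ⌊433/2⌋ × 306 = 216 × 306 mm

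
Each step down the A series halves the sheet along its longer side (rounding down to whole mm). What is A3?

297 × 420 mm

A0 = 841 × 1189 mm (A0 has area 1 m², aspect 1:√2).
A1: ⌊1189/2⌋ × 841 = 594 × 841 mm
A2: ⌊841/2⌋ × 594 = 420 × 594 mm
A3: ⌊594/2⌋ × 420 = 297 × 420 mm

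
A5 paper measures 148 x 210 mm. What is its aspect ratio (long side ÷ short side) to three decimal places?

1.419

210 / 148 = 1.419
ISO 216 targets √2 ≈ 1.414; the +0.005 deviation is from mm rounding.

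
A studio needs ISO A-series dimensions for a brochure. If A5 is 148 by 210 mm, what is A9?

37 × 52 mm

A6: ⌊210/2⌋ × 148 = 105 × 148 mm
A7: ⌊148/2⌋ × 105 = 74 × 105 mm
A8: ⌊105/2⌋ × 74 = 52 × 74 mm
A9: ⌊74/2⌋ × 52 = 37 × 52 mm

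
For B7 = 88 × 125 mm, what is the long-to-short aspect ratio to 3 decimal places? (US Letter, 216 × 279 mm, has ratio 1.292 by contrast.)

1.420

125 / 88 = 1.420
ISO 216 targets √2 ≈ 1.414; the +0.006 deviation is from mm rounding.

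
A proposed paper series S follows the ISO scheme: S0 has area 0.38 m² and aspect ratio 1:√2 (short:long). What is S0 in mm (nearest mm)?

Let the short side be w mm. Then w · w√2 = 0.38 m² = 380,000 mm².
w² = 380,000/√2, so w ≈ 518.4 mm; long side = w√2 ≈ 733.1 mm.

518 × 733 mm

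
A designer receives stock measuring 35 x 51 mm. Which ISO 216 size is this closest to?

A9 (37 × 52 mm)

Aspect ratio 51/35 ≈ 1.457 (ISO target is √2 ≈ 1.414).
In the A-series (A0 area = 1 m²): A9 = 37 × 52 mm.
Off by 3 mm total — nearest standard size.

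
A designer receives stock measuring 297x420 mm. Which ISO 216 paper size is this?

Aspect ratio 420/297 ≈ 1.414 — close to the ISO √2 ≈ 1.414.
In the A-series (A0 area = 1 m²): A3 = 297 × 420 mm.

A3 (297 × 420 mm)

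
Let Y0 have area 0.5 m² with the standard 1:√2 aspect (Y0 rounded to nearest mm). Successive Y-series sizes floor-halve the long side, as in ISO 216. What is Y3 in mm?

210 × 297 mm

Let Y0's short side be w mm. w · w√2 = 0.5 m² = 500,000 mm², so w ≈ 594.6 mm and w√2 ≈ 840.9 mm → Y0 = 595 × 841 mm.
Y1: ⌊841/2⌋ × 595 = 420 × 595 mm
Y2: ⌊595/2⌋ × 420 = 297 × 420 mm
Y3: ⌊420/2⌋ × 297 = 210 × 297 mm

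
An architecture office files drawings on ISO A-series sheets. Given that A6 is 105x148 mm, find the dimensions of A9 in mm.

A7: ⌊148/2⌋ × 105 = 74 × 105 mm
A8: ⌊105/2⌋ × 74 = 52 × 74 mm
A9: ⌊74/2⌋ × 52 = 37 × 52 mm

37 × 52 mm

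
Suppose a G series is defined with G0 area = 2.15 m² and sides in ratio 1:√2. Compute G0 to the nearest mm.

Let the short side be w mm. Then w · w√2 = 2.15 m² = 2,150,000 mm².
w² = 2,150,000/√2, so w ≈ 1233.0 mm; long side = w√2 ≈ 1743.7 mm.

1233 × 1744 mm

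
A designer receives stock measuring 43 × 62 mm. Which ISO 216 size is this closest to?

Aspect ratio 62/43 ≈ 1.442 (ISO target is √2 ≈ 1.414).
In the B-series (B0 = 1000 × 1414 mm): B9 = 44 × 62 mm.
Off by 1 mm total — nearest standard size.

B9 (44 × 62 mm)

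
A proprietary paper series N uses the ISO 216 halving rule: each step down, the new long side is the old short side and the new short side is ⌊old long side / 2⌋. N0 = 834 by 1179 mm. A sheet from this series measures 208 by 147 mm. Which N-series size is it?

N0: 834 × 1179 mm
N1: 589 × 834 mm
N2: 417 × 589 mm
N3: 294 × 417 mm
N4: 208 × 294 mm
N5: 147 × 208 mm
N6: 104 × 147 mm
→ matches N5.

N5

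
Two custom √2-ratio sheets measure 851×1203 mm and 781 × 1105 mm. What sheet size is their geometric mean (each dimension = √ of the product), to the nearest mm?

Short side: √(851 · 781) = √664631 ≈ 815.2 → 815 mm
Long side: √(1203 · 1105) = √1329315 ≈ 1153.0 → 1153 mm

815 × 1153 mm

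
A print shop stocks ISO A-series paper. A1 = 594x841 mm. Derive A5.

148 × 210 mm

A2: ⌊841/2⌋ × 594 = 420 × 594 mm
A3: ⌊594/2⌋ × 420 = 297 × 420 mm
A4: ⌊420/2⌋ × 297 = 210 × 297 mm
A5: ⌊297/2⌋ × 210 = 148 × 210 mm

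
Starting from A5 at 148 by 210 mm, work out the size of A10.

26 × 37 mm

A6: ⌊210/2⌋ × 148 = 105 × 148 mm
A7: ⌊148/2⌋ × 105 = 74 × 105 mm
A8: ⌊105/2⌋ × 74 = 52 × 74 mm
A9: ⌊74/2⌋ × 52 = 37 × 52 mm
A10: ⌊52/2⌋ × 37 = 26 × 37 mm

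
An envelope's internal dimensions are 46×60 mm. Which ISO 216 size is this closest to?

B9 (44 × 62 mm)

Aspect ratio 60/46 ≈ 1.304 (ISO target is √2 ≈ 1.414).
In the B-series (B0 = 1000 × 1414 mm): B9 = 44 × 62 mm.
Off by 4 mm total — nearest standard size.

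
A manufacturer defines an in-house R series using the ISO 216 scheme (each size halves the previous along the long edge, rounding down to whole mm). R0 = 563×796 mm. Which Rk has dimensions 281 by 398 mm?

R0: 563 × 796 mm
R1: 398 × 563 mm
R2: 281 × 398 mm
R3: 199 × 281 mm
→ matches R2.

R2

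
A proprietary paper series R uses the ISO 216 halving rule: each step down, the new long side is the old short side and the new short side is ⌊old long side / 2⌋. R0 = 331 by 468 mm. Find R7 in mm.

29 × 41 mm

R1 = 234 × 331 mm (from R0 by 1 halving).
R2: ⌊331/2⌋ × 234 = 165 × 234 mm
R3: ⌊234/2⌋ × 165 = 117 × 165 mm
R4: ⌊165/2⌋ × 117 = 82 × 117 mm
R5: ⌊117/2⌋ × 82 = 58 × 82 mm
R6: ⌊82/2⌋ × 58 = 41 × 58 mm
R7: ⌊58/2⌋ × 41 = 29 × 41 mm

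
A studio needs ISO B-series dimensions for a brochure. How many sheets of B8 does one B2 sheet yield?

Each ISO step halves the sheet: 1 × B2 → 2 × B3 → 4 × B4 → 8 × B5 → …
From B2 to B8 is 6 halving steps: 2^6 = 64.

64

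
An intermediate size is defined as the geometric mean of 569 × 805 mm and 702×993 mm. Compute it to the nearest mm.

Short side: √(569 · 702) = √399438 ≈ 632.0 → 632 mm
Long side: √(805 · 993) = √799365 ≈ 894.1 → 894 mm

632 × 894 mm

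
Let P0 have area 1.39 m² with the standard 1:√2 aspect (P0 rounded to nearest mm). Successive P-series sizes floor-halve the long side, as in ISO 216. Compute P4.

247 × 350 mm

Let P0's short side be w mm. w · w√2 = 1.39 m² = 1,390,000 mm², so w ≈ 991.4 mm and w√2 ≈ 1402.1 mm → P0 = 991 × 1402 mm.
P1: ⌊1402/2⌋ × 991 = 701 × 991 mm
P2: ⌊991/2⌋ × 701 = 495 × 701 mm
P3: ⌊701/2⌋ × 495 = 350 × 495 mm
P4: ⌊495/2⌋ × 350 = 247 × 350 mm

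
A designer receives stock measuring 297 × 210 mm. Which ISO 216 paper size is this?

Aspect ratio 297/210 ≈ 1.414 — close to the ISO √2 ≈ 1.414.
In the A-series (A0 area = 1 m²): A4 = 210 × 297 mm.

A4 (210 × 297 mm)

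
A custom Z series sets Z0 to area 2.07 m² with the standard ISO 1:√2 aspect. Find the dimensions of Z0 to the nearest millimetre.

1210 × 1711 mm

Let the short side be w mm. Then w · w√2 = 2.07 m² = 2,070,000 mm².
w² = 2,070,000/√2, so w ≈ 1209.8 mm; long side = w√2 ≈ 1711.0 mm.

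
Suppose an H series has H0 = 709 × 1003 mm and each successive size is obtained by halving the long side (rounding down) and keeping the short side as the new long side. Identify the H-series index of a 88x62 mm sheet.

H7

H0: 709 × 1003 mm
H1: 501 × 709 mm
H2: 354 × 501 mm
H3: 250 × 354 mm
H4: 177 × 250 mm
H5: 125 × 177 mm
H6: 88 × 125 mm
H7: 62 × 88 mm
H8: 44 × 62 mm
→ matches H7.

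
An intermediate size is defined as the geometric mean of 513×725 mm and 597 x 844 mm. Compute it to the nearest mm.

Short side: √(513 · 597) = √306261 ≈ 553.4 → 553 mm
Long side: √(725 · 844) = √611900 ≈ 782.2 → 782 mm

553 × 782 mm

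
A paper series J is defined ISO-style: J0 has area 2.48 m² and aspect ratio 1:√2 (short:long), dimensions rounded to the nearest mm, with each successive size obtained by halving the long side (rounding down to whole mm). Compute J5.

234 × 331 mm

Let J0's short side be w mm. w · w√2 = 2.48 m² = 2,480,000 mm², so w ≈ 1324.2 mm and w√2 ≈ 1872.8 mm → J0 = 1324 × 1873 mm.
J1: ⌊1873/2⌋ × 1324 = 936 × 1324 mm
J2: ⌊1324/2⌋ × 936 = 662 × 936 mm
J3: ⌊936/2⌋ × 662 = 468 × 662 mm
J4: ⌊662/2⌋ × 468 = 331 × 468 mm
J5: ⌊468/2⌋ × 331 = 234 × 331 mm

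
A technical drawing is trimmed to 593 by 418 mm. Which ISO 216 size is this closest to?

A2 (420 × 594 mm)

Aspect ratio 593/418 ≈ 1.419 — close to the ISO √2 ≈ 1.414.
In the A-series (A0 area = 1 m²): A2 = 420 × 594 mm.
Off by 3 mm total — nearest standard size.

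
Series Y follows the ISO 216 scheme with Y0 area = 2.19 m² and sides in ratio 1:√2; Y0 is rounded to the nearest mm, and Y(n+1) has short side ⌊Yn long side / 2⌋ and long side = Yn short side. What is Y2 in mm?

622 × 880 mm

Let Y0's short side be w mm. w · w√2 = 2.19 m² = 2,190,000 mm², so w ≈ 1244.4 mm and w√2 ≈ 1759.9 mm → Y0 = 1244 × 1760 mm.
Y1: ⌊1760/2⌋ × 1244 = 880 × 1244 mm
Y2: ⌊1244/2⌋ × 880 = 622 × 880 mm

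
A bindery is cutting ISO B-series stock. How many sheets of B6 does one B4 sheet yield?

4

B4 = 250 × 353 mm; B6 = 125 × 176 mm.
Each halving step doubles the count; 2 steps from B4 to B6.
2^2 = 4.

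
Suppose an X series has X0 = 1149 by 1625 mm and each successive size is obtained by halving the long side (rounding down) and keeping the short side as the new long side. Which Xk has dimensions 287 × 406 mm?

X0: 1149 × 1625 mm
X1: 812 × 1149 mm
X2: 574 × 812 mm
X3: 406 × 574 mm
X4: 287 × 406 mm
X5: 203 × 287 mm
→ matches X4.

X4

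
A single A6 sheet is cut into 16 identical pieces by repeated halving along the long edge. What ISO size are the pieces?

A10

16 = 2^4, so 4 halving steps.
A6 → A7 → … → A10 after 4 steps.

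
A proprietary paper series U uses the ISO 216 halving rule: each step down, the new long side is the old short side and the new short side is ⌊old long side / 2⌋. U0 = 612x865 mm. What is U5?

U1: ⌊865/2⌋ × 612 = 432 × 612 mm
U2: ⌊612/2⌋ × 432 = 306 × 432 mm
U3: ⌊432/2⌋ × 306 = 216 × 306 mm
U4: ⌊306/2⌋ × 216 = 153 × 216 mm
U5: ⌊216/2⌋ × 153 = 108 × 153 mm

108 × 153 mm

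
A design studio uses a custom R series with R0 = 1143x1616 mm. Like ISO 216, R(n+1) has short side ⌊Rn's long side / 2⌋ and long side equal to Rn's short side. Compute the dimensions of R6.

142 × 202 mm

R1: ⌊1616/2⌋ × 1143 = 808 × 1143 mm
R2: ⌊1143/2⌋ × 808 = 571 × 808 mm
R3: ⌊808/2⌋ × 571 = 404 × 571 mm
R4: ⌊571/2⌋ × 404 = 285 × 404 mm
R5: ⌊404/2⌋ × 285 = 202 × 285 mm
R6: ⌊285/2⌋ × 202 = 142 × 202 mm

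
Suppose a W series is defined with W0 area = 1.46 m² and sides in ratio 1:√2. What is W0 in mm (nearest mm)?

1016 × 1437 mm

Let the short side be w mm. Then w · w√2 = 1.46 m² = 1,460,000 mm².
w² = 1,460,000/√2, so w ≈ 1016.1 mm; long side = w√2 ≈ 1436.9 mm.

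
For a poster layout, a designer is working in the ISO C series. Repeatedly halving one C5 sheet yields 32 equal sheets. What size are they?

32 = 2^5, so 5 halving steps.
C5 → C6 → … → C10 after 5 steps.

C10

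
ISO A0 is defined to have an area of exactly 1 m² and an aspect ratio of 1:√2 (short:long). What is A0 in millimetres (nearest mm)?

841 × 1189 mm

Let the short side be w mm. Then the long side is w√2 and w · w√2 = 10⁶ mm².
w² = 10⁶/√2, so w = 1000 / 2^(1/4) ≈ 840.9 mm; long side = 1000 · 2^(1/4) ≈ 1189.2 mm.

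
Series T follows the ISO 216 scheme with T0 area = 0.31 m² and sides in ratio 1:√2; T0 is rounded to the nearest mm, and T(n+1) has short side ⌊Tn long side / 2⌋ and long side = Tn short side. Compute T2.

Let T0's short side be w mm. w · w√2 = 0.31 m² = 310,000 mm², so w ≈ 468.2 mm and w√2 ≈ 662.1 mm → T0 = 468 × 662 mm.
T1: ⌊662/2⌋ × 468 = 331 × 468 mm
T2: ⌊468/2⌋ × 331 = 234 × 331 mm

234 × 331 mm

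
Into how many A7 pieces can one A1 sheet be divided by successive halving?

64

Each ISO step halves the sheet: 1 × A1 → 2 × A2 → 4 × A3 → 8 × A4 → …
From A1 to A7 is 6 halving steps: 2^6 = 64.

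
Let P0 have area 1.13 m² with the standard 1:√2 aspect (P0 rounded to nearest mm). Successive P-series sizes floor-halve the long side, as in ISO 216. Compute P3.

Let P0's short side be w mm. w · w√2 = 1.13 m² = 1,130,000 mm², so w ≈ 893.9 mm and w√2 ≈ 1264.1 mm → P0 = 894 × 1264 mm.
P1: ⌊1264/2⌋ × 894 = 632 × 894 mm
P2: ⌊894/2⌋ × 632 = 447 × 632 mm
P3: ⌊632/2⌋ × 447 = 316 × 447 mm

316 × 447 mm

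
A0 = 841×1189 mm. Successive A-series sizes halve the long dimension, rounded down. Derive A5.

A1: ⌊1189/2⌋ × 841 = 594 × 841 mm
A2: ⌊841/2⌋ × 594 = 420 × 594 mm
A3: ⌊594/2⌋ × 420 = 297 × 420 mm
A4: ⌊420/2⌋ × 297 = 210 × 297 mm
A5: ⌊297/2⌋ × 210 = 148 × 210 mm

148 × 210 mm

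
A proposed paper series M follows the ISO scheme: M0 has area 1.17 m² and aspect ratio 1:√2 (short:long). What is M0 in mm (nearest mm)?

910 × 1286 mm

Let the short side be w mm. Then w · w√2 = 1.17 m² = 1,170,000 mm².
w² = 1,170,000/√2, so w ≈ 909.6 mm; long side = w√2 ≈ 1286.3 mm.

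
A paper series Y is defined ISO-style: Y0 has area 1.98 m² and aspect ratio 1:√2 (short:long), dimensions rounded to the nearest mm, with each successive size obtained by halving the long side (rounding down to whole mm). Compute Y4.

Let Y0's short side be w mm. w · w√2 = 1.98 m² = 1,980,000 mm², so w ≈ 1183.2 mm and w√2 ≈ 1673.4 mm → Y0 = 1183 × 1673 mm.
Y1: ⌊1673/2⌋ × 1183 = 836 × 1183 mm
Y2: ⌊1183/2⌋ × 836 = 591 × 836 mm
Y3: ⌊836/2⌋ × 591 = 418 × 591 mm
Y4: ⌊591/2⌋ × 418 = 295 × 418 mm

295 × 418 mm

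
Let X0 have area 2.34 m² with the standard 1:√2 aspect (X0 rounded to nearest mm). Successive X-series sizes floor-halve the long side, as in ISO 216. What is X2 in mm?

Let X0's short side be w mm. w · w√2 = 2.34 m² = 2,340,000 mm², so w ≈ 1286.3 mm and w√2 ≈ 1819.1 mm → X0 = 1286 × 1819 mm.
X1: ⌊1819/2⌋ × 1286 = 909 × 1286 mm
X2: ⌊1286/2⌋ × 909 = 643 × 909 mm

643 × 909 mm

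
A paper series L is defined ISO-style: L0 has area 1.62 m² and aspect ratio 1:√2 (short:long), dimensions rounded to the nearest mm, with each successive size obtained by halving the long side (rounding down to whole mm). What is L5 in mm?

Let L0's short side be w mm. w · w√2 = 1.62 m² = 1,620,000 mm², so w ≈ 1070.3 mm and w√2 ≈ 1513.6 mm → L0 = 1070 × 1514 mm.
L1: ⌊1514/2⌋ × 1070 = 757 × 1070 mm
L2: ⌊1070/2⌋ × 757 = 535 × 757 mm
L3: ⌊757/2⌋ × 535 = 378 × 535 mm
L4: ⌊535/2⌋ × 378 = 267 × 378 mm
L5: ⌊378/2⌋ × 267 = 189 × 267 mm

189 × 267 mm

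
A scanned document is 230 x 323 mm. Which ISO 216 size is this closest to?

C4 (229 × 324 mm)

Aspect ratio 323/230 ≈ 1.404 — close to the ISO √2 ≈ 1.414.
In the C-series (envelope sizes, between A and B): C4 = 229 × 324 mm.
Off by 2 mm total — nearest standard size.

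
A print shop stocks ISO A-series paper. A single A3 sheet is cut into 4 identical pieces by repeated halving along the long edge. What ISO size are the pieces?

A5

4 = 2^2, so 2 halving steps.
A3 → A4 → … → A5 after 2 steps.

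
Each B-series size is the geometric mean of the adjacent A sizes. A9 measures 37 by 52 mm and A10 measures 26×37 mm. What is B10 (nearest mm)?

Short side: √(37 · 26) = √962 ≈ 31.0 → 31 mm
Long side: √(52 · 37) = √1924 ≈ 43.9 → 44 mm

31 × 44 mm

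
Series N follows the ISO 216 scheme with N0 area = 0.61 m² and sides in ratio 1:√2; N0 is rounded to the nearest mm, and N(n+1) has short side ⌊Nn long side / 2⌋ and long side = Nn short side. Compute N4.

164 × 232 mm

Let N0's short side be w mm. w · w√2 = 0.61 m² = 610,000 mm², so w ≈ 656.8 mm and w√2 ≈ 928.8 mm → N0 = 657 × 929 mm.
N1: ⌊929/2⌋ × 657 = 464 × 657 mm
N2: ⌊657/2⌋ × 464 = 328 × 464 mm
N3: ⌊464/2⌋ × 328 = 232 × 328 mm
N4: ⌊328/2⌋ × 232 = 164 × 232 mm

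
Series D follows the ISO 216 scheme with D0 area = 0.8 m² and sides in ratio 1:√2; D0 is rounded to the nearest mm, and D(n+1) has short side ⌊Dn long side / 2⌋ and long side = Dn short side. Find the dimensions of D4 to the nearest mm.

Let D0's short side be w mm. w · w√2 = 0.8 m² = 800,000 mm², so w ≈ 752.1 mm and w√2 ≈ 1063.7 mm → D0 = 752 × 1064 mm.
D1: ⌊1064/2⌋ × 752 = 532 × 752 mm
D2: ⌊752/2⌋ × 532 = 376 × 532 mm
D3: ⌊532/2⌋ × 376 = 266 × 376 mm
D4: ⌊376/2⌋ × 266 = 188 × 266 mm

188 × 266 mm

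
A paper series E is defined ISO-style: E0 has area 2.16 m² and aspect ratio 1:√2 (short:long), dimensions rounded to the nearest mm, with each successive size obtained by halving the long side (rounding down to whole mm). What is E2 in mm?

Let E0's short side be w mm. w · w√2 = 2.16 m² = 2,160,000 mm², so w ≈ 1235.9 mm and w√2 ≈ 1747.8 mm → E0 = 1236 × 1748 mm.
E1: ⌊1748/2⌋ × 1236 = 874 × 1236 mm
E2: ⌊1236/2⌋ × 874 = 618 × 874 mm

618 × 874 mm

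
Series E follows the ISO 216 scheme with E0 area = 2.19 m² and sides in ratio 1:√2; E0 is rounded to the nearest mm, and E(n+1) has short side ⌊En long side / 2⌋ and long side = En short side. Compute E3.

Let E0's short side be w mm. w · w√2 = 2.19 m² = 2,190,000 mm², so w ≈ 1244.4 mm and w√2 ≈ 1759.9 mm → E0 = 1244 × 1760 mm.
E1: ⌊1760/2⌋ × 1244 = 880 × 1244 mm
E2: ⌊1244/2⌋ × 880 = 622 × 880 mm
E3: ⌊880/2⌋ × 622 = 440 × 622 mm

440 × 622 mm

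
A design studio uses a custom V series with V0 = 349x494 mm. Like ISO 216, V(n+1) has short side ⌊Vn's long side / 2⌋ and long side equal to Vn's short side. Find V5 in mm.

61 × 87 mm

V1: ⌊494/2⌋ × 349 = 247 × 349 mm
V2: ⌊349/2⌋ × 247 = 174 × 247 mm
V3: ⌊247/2⌋ × 174 = 123 × 174 mm
V4: ⌊174/2⌋ × 123 = 87 × 123 mm
V5: ⌊123/2⌋ × 87 = 61 × 87 mm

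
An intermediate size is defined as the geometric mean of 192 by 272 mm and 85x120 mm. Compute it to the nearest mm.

Short side: √(192 · 85) = √16320 ≈ 127.7 → 128 mm
Long side: √(272 · 120) = √32640 ≈ 180.7 → 181 mm

128 × 181 mm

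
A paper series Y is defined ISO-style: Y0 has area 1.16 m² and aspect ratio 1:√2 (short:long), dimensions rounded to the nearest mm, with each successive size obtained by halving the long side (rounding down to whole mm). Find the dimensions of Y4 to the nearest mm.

226 × 320 mm

Let Y0's short side be w mm. w · w√2 = 1.16 m² = 1,160,000 mm², so w ≈ 905.7 mm and w√2 ≈ 1280.8 mm → Y0 = 906 × 1281 mm.
Y1: ⌊1281/2⌋ × 906 = 640 × 906 mm
Y2: ⌊906/2⌋ × 640 = 453 × 640 mm
Y3: ⌊640/2⌋ × 453 = 320 × 453 mm
Y4: ⌊453/2⌋ × 320 = 226 × 320 mm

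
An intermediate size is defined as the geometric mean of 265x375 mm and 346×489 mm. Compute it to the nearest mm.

Short side: √(265 · 346) = √91690 ≈ 302.8 → 303 mm
Long side: √(375 · 489) = √183375 ≈ 428.2 → 428 mm

303 × 428 mm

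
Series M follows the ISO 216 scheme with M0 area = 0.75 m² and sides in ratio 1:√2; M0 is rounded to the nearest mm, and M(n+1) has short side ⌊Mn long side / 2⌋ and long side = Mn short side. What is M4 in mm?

182 × 257 mm

Let M0's short side be w mm. w · w√2 = 0.75 m² = 750,000 mm², so w ≈ 728.2 mm and w√2 ≈ 1029.9 mm → M0 = 728 × 1030 mm.
M1: ⌊1030/2⌋ × 728 = 515 × 728 mm
M2: ⌊728/2⌋ × 515 = 364 × 515 mm
M3: ⌊515/2⌋ × 364 = 257 × 364 mm
M4: ⌊364/2⌋ × 257 = 182 × 257 mm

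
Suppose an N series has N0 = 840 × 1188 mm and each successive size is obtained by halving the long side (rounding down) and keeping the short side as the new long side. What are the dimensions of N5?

148 × 210 mm

N1: ⌊1188/2⌋ × 840 = 594 × 840 mm
N2: ⌊840/2⌋ × 594 = 420 × 594 mm
N3: ⌊594/2⌋ × 420 = 297 × 420 mm
N4: ⌊420/2⌋ × 297 = 210 × 297 mm
N5: ⌊297/2⌋ × 210 = 148 × 210 mm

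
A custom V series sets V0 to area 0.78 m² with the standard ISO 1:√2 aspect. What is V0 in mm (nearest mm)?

743 × 1050 mm

Let the short side be w mm. Then w · w√2 = 0.78 m² = 780,000 mm².
w² = 780,000/√2, so w ≈ 742.7 mm; long side = w√2 ≈ 1050.3 mm.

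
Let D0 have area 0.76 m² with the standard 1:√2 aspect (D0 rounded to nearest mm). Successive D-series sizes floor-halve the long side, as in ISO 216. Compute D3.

259 × 366 mm

Let D0's short side be w mm. w · w√2 = 0.76 m² = 760,000 mm², so w ≈ 733.1 mm and w√2 ≈ 1036.7 mm → D0 = 733 × 1037 mm.
D1: ⌊1037/2⌋ × 733 = 518 × 733 mm
D2: ⌊733/2⌋ × 518 = 366 × 518 mm
D3: ⌊518/2⌋ × 366 = 259 × 366 mm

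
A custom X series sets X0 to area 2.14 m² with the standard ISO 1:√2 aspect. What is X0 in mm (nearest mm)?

1230 × 1740 mm

Let the short side be w mm. Then w · w√2 = 2.14 m² = 2,140,000 mm².
w² = 2,140,000/√2, so w ≈ 1230.1 mm; long side = w√2 ≈ 1739.7 mm.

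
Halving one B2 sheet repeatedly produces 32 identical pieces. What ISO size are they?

B7

32 = 2^5, so 5 halving steps.
B2 → B3 → … → B7 after 5 steps.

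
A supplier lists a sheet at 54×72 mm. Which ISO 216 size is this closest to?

Aspect ratio 72/54 ≈ 1.333 (ISO target is √2 ≈ 1.414).
In the A-series (A0 area = 1 m²): A8 = 52 × 74 mm.
Off by 4 mm total — nearest standard size.

A8 (52 × 74 mm)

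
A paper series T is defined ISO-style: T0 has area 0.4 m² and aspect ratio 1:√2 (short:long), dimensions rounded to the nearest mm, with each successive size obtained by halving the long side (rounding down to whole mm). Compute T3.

188 × 266 mm

Let T0's short side be w mm. w · w√2 = 0.4 m² = 400,000 mm², so w ≈ 531.8 mm and w√2 ≈ 752.1 mm → T0 = 532 × 752 mm.
T1: ⌊752/2⌋ × 532 = 376 × 532 mm
T2: ⌊532/2⌋ × 376 = 266 × 376 mm
T3: ⌊376/2⌋ × 266 = 188 × 266 mm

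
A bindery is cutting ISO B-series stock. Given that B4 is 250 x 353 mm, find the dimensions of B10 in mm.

31 × 44 mm

B5: ⌊353/2⌋ × 250 = 176 × 250 mm
B6: ⌊250/2⌋ × 176 = 125 × 176 mm
B7: ⌊176/2⌋ × 125 = 88 × 125 mm
B8: ⌊125/2⌋ × 88 = 62 × 88 mm
B9: ⌊88/2⌋ × 62 = 44 × 62 mm
B10: ⌊62/2⌋ × 44 = 31 × 44 mm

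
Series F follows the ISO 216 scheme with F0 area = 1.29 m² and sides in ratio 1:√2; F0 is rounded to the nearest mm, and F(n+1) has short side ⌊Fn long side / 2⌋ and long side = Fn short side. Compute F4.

238 × 337 mm

Let F0's short side be w mm. w · w√2 = 1.29 m² = 1,290,000 mm², so w ≈ 955.1 mm and w√2 ≈ 1350.7 mm → F0 = 955 × 1351 mm.
F1: ⌊1351/2⌋ × 955 = 675 × 955 mm
F2: ⌊955/2⌋ × 675 = 477 × 675 mm
F3: ⌊675/2⌋ × 477 = 337 × 477 mm
F4: ⌊477/2⌋ × 337 = 238 × 337 mm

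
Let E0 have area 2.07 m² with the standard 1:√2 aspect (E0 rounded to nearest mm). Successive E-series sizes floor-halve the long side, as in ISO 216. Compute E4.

302 × 427 mm

Let E0's short side be w mm. w · w√2 = 2.07 m² = 2,070,000 mm², so w ≈ 1209.8 mm and w√2 ≈ 1711.0 mm → E0 = 1210 × 1711 mm.
E1: ⌊1711/2⌋ × 1210 = 855 × 1210 mm
E2: ⌊1210/2⌋ × 855 = 605 × 855 mm
E3: ⌊855/2⌋ × 605 = 427 × 605 mm
E4: ⌊605/2⌋ × 427 = 302 × 427 mm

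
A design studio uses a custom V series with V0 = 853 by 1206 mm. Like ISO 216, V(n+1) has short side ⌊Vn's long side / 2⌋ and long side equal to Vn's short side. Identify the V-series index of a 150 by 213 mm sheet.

V0: 853 × 1206 mm
V1: 603 × 853 mm
V2: 426 × 603 mm
V3: 301 × 426 mm
V4: 213 × 301 mm
V5: 150 × 213 mm
V6: 106 × 150 mm
→ matches V5.

V5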